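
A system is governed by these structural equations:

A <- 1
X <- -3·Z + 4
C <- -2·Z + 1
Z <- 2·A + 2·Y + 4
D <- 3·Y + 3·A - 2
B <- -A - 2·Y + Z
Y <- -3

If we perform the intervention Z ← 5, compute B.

10

The intervention breaks the incoming arrows to Z: Z <- 2·A + 2·Y + 4 no longer applies, and Z = 5.
B = -A - 2·Y + Z  [with A=1, Y=-3, Z=5]  = 10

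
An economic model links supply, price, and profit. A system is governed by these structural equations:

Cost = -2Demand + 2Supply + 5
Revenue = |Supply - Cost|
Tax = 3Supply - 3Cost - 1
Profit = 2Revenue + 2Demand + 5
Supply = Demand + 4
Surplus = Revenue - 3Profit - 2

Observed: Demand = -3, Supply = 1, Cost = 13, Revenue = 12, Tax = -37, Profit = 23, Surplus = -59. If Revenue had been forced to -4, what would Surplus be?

The intervention breaks the incoming arrows to Revenue: Revenue = |Supply - Cost| no longer applies, and Revenue = -4.
Profit = 2Revenue + 2Demand + 5  [with Revenue=-4, Demand=-3]  = -9
Surplus = Revenue - 3Profit - 2  [with Revenue=-4, Profit=-9]  = 21

21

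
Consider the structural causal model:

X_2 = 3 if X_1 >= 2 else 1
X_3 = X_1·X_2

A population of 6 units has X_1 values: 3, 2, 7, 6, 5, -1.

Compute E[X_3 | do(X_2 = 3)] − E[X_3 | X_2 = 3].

Every unit gets X_2=3 under the intervention. X_3 values become 9, 6, 21, 18, 15, -3; E[X_3|do(X_2=3)] = 11.
Observing X_2=3 restricts to units where X_2's equation naturally yields 3: X_1 ∈ {3, 2, 7, 6, 5}. In that subpopulation X_3 = 9, 6, 21, 18, 15, mean 13.8.
Difference = 11 − 13.8 = -2.8.

-2.8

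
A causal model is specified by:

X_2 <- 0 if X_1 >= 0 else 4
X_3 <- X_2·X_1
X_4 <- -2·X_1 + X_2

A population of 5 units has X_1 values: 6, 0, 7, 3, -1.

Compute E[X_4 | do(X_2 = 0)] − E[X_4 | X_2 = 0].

Every unit gets X_2=0 under the intervention. X_4 values become -12, 0, -14, -6, 2; E[X_4|do(X_2=0)] = -6.
Observing X_2=0 restricts to units where X_2's equation naturally yields 0: X_1 ∈ {6, 0, 7, 3}. In that subpopulation X_4 = -12, 0, -14, -6, mean -8.
Difference = -6 − (-8) = 2.

2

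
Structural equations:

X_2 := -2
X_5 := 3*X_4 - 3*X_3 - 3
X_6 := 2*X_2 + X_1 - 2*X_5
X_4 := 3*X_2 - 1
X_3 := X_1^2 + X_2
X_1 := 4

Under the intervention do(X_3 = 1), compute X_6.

The intervention breaks the incoming arrows to X_3: X_3 := X_1^2 + X_2 no longer applies, and X_3 = 1.
X_4 = 3*X_2 - 1  [with X_2=-2]  = -7
X_5 = 3*X_4 - 3*X_3 - 3  [with X_4=-7, X_3=1]  = -27
X_6 = 2*X_2 + X_1 - 2*X_5  [with X_2=-2, X_1=4, X_5=-27]  = 54

54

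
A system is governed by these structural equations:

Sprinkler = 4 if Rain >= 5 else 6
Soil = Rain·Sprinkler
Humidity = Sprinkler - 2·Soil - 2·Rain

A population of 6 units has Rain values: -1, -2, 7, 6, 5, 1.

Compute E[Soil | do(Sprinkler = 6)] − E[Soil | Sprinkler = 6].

20

Every unit gets Sprinkler=6 under the intervention. Soil values become -6, -12, 42, 36, 30, 6; E[Soil|do(Sprinkler=6)] = 16.
Observing Sprinkler=6 restricts to units where Sprinkler's equation naturally yields 6: Rain ∈ {-1, -2, 1}. In that subpopulation Soil = -6, -12, 6, mean -4.
Difference = 16 − (-4) = 20.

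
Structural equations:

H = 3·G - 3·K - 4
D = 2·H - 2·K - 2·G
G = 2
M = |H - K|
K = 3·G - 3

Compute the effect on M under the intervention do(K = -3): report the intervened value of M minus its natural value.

4

Under do(K=-3), the mechanism K = 3·G - 3 is discarded; K is fixed at -3.
H = 3·G - 3·K - 4  [with G=2, K=-3]  = 11
M = |H - K|  [with H=11, K=-3]  = 14
Without intervention: K = 3·G - 3  [with G=2]  = 3; H = 3·G - 3·K - 4  [with G=2, K=3]  = -7; M = |H - K|  [with H=-7, K=3]  = 10.
Change = 14 − 10 = 4.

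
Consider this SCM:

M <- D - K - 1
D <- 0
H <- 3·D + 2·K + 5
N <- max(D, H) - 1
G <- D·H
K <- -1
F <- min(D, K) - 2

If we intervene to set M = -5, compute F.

-3

do(M=-5) replaces the equation M <- D - K - 1 with the constant M = -5.
F is not downstream of the intervention, so its value is determined by the original equations.
F = min(D, K) - 2  [with D=0, K=-1]  = -3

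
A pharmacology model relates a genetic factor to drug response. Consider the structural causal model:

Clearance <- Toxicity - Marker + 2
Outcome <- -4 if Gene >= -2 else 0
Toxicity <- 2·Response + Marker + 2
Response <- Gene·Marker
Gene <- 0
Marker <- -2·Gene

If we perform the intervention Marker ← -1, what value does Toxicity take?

Under do(Marker=-1), the mechanism Marker <- -2·Gene is discarded; Marker is fixed at -1.
Response = Gene·Marker  [with Gene=0, Marker=-1]  = 0
Toxicity = 2·Response + Marker + 2  [with Response=0, Marker=-1]  = 1

1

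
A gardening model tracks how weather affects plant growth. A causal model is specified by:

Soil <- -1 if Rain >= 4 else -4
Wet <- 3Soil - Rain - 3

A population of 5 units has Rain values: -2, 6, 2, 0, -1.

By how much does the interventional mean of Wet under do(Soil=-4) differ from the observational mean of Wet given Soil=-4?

Every unit gets Soil=-4 under the intervention. Wet values become -13, -21, -17, -15, -14; E[Wet|do(Soil=-4)] = -16.
E[Wet|Soil=-4] averages over only the 4 units with Soil=-4 (Rain = -2, 2, 0, -1): Wet = -13, -17, -15, -14, mean -14.75.
Difference = -16 − (-14.75) = -1.25.

-1.25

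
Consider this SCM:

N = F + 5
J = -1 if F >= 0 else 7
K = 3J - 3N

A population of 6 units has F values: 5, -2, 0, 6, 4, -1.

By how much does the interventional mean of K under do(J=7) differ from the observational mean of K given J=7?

Every unit gets J=7 under the intervention. K values become -9, 12, 6, -12, -6, 9; E[K|do(J=7)] = 0.
Conditioning on J=7 selects the 2 unit(s) with F ∈ {-2, -1}. Their K values: 12, 9. Mean = 10.5.
Difference = 0 − 10.5 = -10.5.

-10.5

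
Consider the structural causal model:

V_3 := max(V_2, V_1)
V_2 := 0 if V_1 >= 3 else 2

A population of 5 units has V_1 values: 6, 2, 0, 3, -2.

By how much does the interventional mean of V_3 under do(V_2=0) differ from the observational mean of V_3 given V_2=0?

Every unit gets V_2=0 under the intervention. V_3 values become 6, 2, 0, 3, 0; E[V_3|do(V_2=0)] = 2.2.
E[V_3|V_2=0] averages over only the 2 units with V_2=0 (V_1 = 6, 3): V_3 = 6, 3, mean 4.5.
Difference = 2.2 − 4.5 = -2.3.

-2.3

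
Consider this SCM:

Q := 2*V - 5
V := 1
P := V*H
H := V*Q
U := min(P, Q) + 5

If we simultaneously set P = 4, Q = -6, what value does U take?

The joint intervention fixes P = 4, Q = -6, removing each variable's own equation.
U = min(P, Q) + 5  [with P=4, Q=-6]  = -1

-1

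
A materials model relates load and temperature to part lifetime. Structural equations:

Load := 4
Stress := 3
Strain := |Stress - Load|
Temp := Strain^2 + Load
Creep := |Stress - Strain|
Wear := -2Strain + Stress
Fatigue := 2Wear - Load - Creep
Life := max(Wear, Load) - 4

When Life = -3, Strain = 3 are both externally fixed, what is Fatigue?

Under do(Life = -3, Strain = 3), each intervened variable's structural equation is replaced by its fixed value.
Creep = |Stress - Strain|  [with Stress=3, Strain=3]  = 0
Wear = -2Strain + Stress  [with Strain=3, Stress=3]  = -3
Fatigue = 2Wear - Load - Creep  [with Wear=-3, Load=4, Creep=0]  = -10

-10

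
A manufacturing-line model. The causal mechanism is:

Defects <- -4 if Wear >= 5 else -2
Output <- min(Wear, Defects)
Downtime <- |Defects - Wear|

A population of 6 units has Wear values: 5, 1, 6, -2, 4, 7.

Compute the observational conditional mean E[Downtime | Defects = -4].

10

Conditioning on Defects=-4 selects the 3 unit(s) with Wear ∈ {5, 6, 7}. Their Downtime values: 9, 10, 11. Mean = 10.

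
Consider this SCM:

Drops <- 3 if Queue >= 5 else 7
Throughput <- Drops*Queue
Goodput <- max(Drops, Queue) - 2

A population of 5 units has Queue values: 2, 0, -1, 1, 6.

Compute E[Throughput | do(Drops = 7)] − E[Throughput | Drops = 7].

do(Drops=7) breaks Drops's dependence on Queue. With Drops=7 fixed, Throughput across the units is 14, 0, -7, 7, 42, mean 11.2.
Conditioning on Drops=7 selects the 4 unit(s) with Queue ∈ {2, 0, -1, 1}. Their Throughput values: 14, 0, -7, 7. Mean = 3.5.
Difference = 11.2 − 3.5 = 7.7.

7.7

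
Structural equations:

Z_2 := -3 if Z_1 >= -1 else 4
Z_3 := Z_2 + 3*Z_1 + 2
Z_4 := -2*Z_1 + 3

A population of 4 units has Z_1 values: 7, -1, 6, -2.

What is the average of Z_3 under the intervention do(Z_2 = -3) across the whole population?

6.5

Every unit gets Z_2=-3 under the intervention. Z_3 values become 20, -4, 17, -7; E[Z_3|do(Z_2=-3)] = 6.5.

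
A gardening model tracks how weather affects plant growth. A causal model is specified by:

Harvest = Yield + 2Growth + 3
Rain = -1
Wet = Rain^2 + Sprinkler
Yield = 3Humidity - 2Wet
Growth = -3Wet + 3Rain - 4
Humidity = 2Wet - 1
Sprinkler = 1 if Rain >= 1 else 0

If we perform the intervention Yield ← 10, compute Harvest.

Intervening sets Yield = 10 and removes its equation (Yield = 3Humidity - 2Wet).
Sprinkler = 1 if Rain >= 1 else 0  [with Rain=-1]  = 0
Wet = Rain^2 + Sprinkler  [with Rain=-1, Sprinkler=0]  = 1
Growth = -3Wet + 3Rain - 4  [with Wet=1, Rain=-1]  = -10
Harvest = Yield + 2Growth + 3  [with Yield=10, Growth=-10]  = -7

-7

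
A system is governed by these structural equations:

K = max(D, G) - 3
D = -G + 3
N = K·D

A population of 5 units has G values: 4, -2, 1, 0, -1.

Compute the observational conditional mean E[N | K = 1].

Conditioning on K=1 selects the 2 unit(s) with G ∈ {4, -1}. Their N values: -1, 4. Mean = 1.5.

1.5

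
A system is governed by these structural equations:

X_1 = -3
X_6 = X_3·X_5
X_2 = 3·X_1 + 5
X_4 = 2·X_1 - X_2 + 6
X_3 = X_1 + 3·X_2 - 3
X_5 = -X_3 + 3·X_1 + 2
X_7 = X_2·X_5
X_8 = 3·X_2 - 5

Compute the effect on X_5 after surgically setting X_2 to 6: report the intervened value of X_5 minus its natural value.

do(X_2=6) replaces the equation X_2 = 3·X_1 + 5 with the constant X_2 = 6.
X_3 = X_1 + 3·X_2 - 3  [with X_1=-3, X_2=6]  = 12
X_5 = -X_3 + 3·X_1 + 2  [with X_3=12, X_1=-3]  = -19
Without intervention: X_2 = 3·X_1 + 5  [with X_1=-3]  = -4; X_3 = X_1 + 3·X_2 - 3  [with X_1=-3, X_2=-4]  = -18; X_5 = -X_3 + 3·X_1 + 2  [with X_3=-18, X_1=-3]  = 11.
Change = -19 − 11 = -30.

-30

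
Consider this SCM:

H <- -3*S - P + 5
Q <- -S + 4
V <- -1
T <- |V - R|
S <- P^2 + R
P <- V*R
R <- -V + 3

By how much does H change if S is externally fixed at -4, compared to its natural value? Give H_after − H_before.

Under do(S=-4), the mechanism S <- P^2 + R is discarded; S is fixed at -4.
R = -V + 3  [with V=-1]  = 4
P = V*R  [with V=-1, R=4]  = -4
H = -3*S - P + 5  [with S=-4, P=-4]  = 21
Without intervention: R = -V + 3  [with V=-1]  = 4; P = V*R  [with V=-1, R=4]  = -4; S = P^2 + R  [with P=-4, R=4]  = 20; H = -3*S - P + 5  [with S=20, P=-4]  = -51.
Change = 21 − (-51) = 72.

72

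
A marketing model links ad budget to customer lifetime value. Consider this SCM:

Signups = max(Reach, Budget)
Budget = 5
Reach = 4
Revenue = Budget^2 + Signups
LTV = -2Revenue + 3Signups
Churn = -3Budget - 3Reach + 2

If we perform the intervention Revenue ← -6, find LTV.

27

The intervention breaks the incoming arrows to Revenue: Revenue = Budget^2 + Signups no longer applies, and Revenue = -6.
Signups = max(Reach, Budget)  [with Reach=4, Budget=5]  = 5
LTV = -2Revenue + 3Signups  [with Revenue=-6, Signups=5]  = 27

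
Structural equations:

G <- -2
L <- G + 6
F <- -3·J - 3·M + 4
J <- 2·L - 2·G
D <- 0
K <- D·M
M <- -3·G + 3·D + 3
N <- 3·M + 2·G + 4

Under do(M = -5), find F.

The intervention breaks the incoming arrows to M: M <- -3·G + 3·D + 3 no longer applies, and M = -5.
L = G + 6  [with G=-2]  = 4
J = 2·L - 2·G  [with L=4, G=-2]  = 12
F = -3·J - 3·M + 4  [with J=12, M=-5]  = -17

-17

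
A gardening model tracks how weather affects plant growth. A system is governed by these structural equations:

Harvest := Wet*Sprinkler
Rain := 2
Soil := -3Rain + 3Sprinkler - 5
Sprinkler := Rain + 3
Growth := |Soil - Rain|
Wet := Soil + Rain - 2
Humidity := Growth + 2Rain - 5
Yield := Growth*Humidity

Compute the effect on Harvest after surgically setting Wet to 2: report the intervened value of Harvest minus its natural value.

-10

do(Wet=2) replaces the equation Wet := Soil + Rain - 2 with the constant Wet = 2.
Sprinkler = Rain + 3  [with Rain=2]  = 5
Harvest = Wet*Sprinkler  [with Wet=2, Sprinkler=5]  = 10
Without intervention: Sprinkler = Rain + 3  [with Rain=2]  = 5; Soil = -3Rain + 3Sprinkler - 5  [with Rain=2, Sprinkler=5]  = 4; Wet = Soil + Rain - 2  [with Soil=4, Rain=2]  = 4; Harvest = Wet*Sprinkler  [with Wet=4, Sprinkler=5]  = 20.
Change = 10 − 20 = -10.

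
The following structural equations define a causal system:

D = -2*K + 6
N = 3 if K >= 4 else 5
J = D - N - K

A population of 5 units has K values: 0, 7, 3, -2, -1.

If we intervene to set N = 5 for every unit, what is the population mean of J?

-3.2

Under do(N=5), N's equation is replaced by N=5 for every unit. Per-unit J: 1, -20, -8, 7, 4. Mean = -3.2.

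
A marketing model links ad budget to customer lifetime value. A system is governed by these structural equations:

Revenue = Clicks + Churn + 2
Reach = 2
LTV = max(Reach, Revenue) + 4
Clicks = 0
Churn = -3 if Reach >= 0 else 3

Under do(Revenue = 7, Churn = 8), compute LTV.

11

The joint intervention fixes Revenue = 7, Churn = 8, removing each variable's own equation.
LTV = max(Reach, Revenue) + 4  [with Reach=2, Revenue=7]  = 11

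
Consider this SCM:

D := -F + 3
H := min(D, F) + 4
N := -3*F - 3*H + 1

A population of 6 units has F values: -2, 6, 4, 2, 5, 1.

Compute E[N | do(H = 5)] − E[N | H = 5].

-3.5

The intervention sets H=5 in all 6 units regardless of F. Recomputing N per unit gives -8, -32, -26, -20, -29, -17; average -22.
Conditioning on H=5 selects the 2 unit(s) with F ∈ {2, 1}. Their N values: -20, -17. Mean = -18.5.
Difference = -22 − (-18.5) = -3.5.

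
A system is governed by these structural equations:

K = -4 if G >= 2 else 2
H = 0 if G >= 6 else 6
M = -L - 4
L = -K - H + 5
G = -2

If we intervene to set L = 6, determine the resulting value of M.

Intervening sets L = 6 and removes its equation (L = -K - H + 5).
M = -L - 4  [with L=6]  = -10

-10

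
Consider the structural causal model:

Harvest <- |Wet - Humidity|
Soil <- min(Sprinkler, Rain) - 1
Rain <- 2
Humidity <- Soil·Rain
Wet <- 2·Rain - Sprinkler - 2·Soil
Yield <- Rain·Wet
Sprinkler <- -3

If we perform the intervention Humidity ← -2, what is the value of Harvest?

Under do(Humidity=-2), the mechanism Humidity <- Soil·Rain is discarded; Humidity is fixed at -2.
Soil = min(Sprinkler, Rain) - 1  [with Sprinkler=-3, Rain=2]  = -4
Wet = 2·Rain - Sprinkler - 2·Soil  [with Rain=2, Sprinkler=-3, Soil=-4]  = 15
Harvest = |Wet - Humidity|  [with Wet=15, Humidity=-2]  = 17

17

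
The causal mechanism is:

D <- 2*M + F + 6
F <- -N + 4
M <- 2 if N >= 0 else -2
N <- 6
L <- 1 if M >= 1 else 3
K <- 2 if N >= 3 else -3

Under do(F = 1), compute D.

11

The intervention breaks the incoming arrows to F: F <- -N + 4 no longer applies, and F = 1.
M = 2 if N >= 0 else -2  [with N=6]  = 2
D = 2*M + F + 6  [with M=2, F=1]  = 11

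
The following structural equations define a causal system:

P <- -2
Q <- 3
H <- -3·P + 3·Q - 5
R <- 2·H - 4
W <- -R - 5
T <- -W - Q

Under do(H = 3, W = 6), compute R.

2

The joint intervention fixes H = 3, W = 6, removing each variable's own equation.
R = 2·H - 4  [with H=3]  = 2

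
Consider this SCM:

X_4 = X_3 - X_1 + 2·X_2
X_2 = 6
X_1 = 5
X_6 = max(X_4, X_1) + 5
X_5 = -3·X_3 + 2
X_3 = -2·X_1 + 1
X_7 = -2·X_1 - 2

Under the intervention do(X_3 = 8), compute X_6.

20

The intervention breaks the incoming arrows to X_3: X_3 = -2·X_1 + 1 no longer applies, and X_3 = 8.
X_4 = X_3 - X_1 + 2·X_2  [with X_3=8, X_1=5, X_2=6]  = 15
X_6 = max(X_4, X_1) + 5  [with X_4=15, X_1=5]  = 20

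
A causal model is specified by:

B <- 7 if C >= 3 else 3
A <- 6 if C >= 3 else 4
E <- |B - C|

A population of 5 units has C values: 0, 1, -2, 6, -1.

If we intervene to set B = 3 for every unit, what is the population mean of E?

3.4

Under do(B=3), B's equation is replaced by B=3 for every unit. Per-unit E: 3, 2, 5, 3, 4. Mean = 3.4.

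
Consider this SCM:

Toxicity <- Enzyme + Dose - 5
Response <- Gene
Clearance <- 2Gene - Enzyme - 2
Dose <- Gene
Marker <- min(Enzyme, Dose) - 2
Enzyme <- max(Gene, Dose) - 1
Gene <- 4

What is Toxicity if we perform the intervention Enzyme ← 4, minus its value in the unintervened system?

1

The intervention breaks the incoming arrows to Enzyme: Enzyme <- max(Gene, Dose) - 1 no longer applies, and Enzyme = 4.
Dose = Gene  [with Gene=4]  = 4
Toxicity = Enzyme + Dose - 5  [with Enzyme=4, Dose=4]  = 3
Without intervention: Dose = Gene  [with Gene=4]  = 4; Enzyme = max(Gene, Dose) - 1  [with Gene=4, Dose=4]  = 3; Toxicity = Enzyme + Dose - 5  [with Enzyme=3, Dose=4]  = 2.
Change = 3 − 2 = 1.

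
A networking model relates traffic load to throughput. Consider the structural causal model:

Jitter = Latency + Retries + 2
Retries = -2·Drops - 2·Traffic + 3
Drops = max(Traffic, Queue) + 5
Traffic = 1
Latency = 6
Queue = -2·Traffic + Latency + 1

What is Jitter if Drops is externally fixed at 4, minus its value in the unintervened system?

Under do(Drops=4), the mechanism Drops = max(Traffic, Queue) + 5 is discarded; Drops is fixed at 4.
Retries = -2·Drops - 2·Traffic + 3  [with Drops=4, Traffic=1]  = -7
Jitter = Latency + Retries + 2  [with Latency=6, Retries=-7]  = 1
Without intervention: Queue = -2·Traffic + Latency + 1  [with Traffic=1, Latency=6]  = 5; Drops = max(Traffic, Queue) + 5  [with Traffic=1, Queue=5]  = 10; Retries = -2·Drops - 2·Traffic + 3  [with Drops=10, Traffic=1]  = -19; Jitter = Latency + Retries + 2  [with Latency=6, Retries=-19]  = -11.
Change = 1 − (-11) = 12.

12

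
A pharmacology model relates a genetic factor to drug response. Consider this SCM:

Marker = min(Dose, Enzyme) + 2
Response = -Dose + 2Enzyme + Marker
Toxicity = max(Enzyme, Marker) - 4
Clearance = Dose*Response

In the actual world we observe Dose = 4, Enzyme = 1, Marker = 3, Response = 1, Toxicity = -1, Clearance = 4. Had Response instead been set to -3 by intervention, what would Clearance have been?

-12

Under do(Response=-3), the mechanism Response = -Dose + 2Enzyme + Marker is discarded; Response is fixed at -3.
Clearance = Dose*Response  [with Dose=4, Response=-3]  = -12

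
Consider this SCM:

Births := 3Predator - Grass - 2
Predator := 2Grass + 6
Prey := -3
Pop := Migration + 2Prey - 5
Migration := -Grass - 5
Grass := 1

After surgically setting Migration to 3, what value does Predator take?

8

do(Migration=3) replaces the equation Migration := -Grass - 5 with the constant Migration = 3.
Predator is not downstream of the intervention, so its value is determined by the original equations.
Predator = 2Grass + 6  [with Grass=1]  = 8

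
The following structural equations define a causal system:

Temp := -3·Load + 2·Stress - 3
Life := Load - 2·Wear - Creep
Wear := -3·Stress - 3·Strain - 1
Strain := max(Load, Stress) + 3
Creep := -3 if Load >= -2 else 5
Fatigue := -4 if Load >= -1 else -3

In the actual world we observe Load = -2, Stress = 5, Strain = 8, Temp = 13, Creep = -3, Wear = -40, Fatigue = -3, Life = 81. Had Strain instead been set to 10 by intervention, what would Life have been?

93

The intervention breaks the incoming arrows to Strain: Strain := max(Load, Stress) + 3 no longer applies, and Strain = 10.
Creep = -3 if Load >= -2 else 5  [with Load=-2]  = -3
Wear = -3·Stress - 3·Strain - 1  [with Stress=5, Strain=10]  = -46
Life = Load - 2·Wear - Creep  [with Load=-2, Wear=-46, Creep=-3]  = 93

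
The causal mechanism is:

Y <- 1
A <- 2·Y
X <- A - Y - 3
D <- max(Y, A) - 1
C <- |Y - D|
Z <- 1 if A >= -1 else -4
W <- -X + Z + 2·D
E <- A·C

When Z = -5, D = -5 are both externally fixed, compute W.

Under do(Z = -5, D = -5), each intervened variable's structural equation is replaced by its fixed value.
A = 2·Y  [with Y=1]  = 2
X = A - Y - 3  [with A=2, Y=1]  = -2
W = -X + Z + 2·D  [with X=-2, Z=-5, D=-5]  = -13

-13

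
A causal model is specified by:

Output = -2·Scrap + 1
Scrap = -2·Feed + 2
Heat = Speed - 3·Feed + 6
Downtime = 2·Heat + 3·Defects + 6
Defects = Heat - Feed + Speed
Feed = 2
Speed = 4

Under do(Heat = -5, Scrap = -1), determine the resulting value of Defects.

The joint intervention fixes Heat = -5, Scrap = -1, removing each variable's own equation.
Defects = Heat - Feed + Speed  [with Heat=-5, Feed=2, Speed=4]  = -3

-3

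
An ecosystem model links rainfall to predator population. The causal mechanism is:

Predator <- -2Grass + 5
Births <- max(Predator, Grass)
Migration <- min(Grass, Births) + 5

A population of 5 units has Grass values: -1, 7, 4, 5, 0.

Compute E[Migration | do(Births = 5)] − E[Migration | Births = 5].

0.1

The intervention sets Births=5 in all 5 units regardless of Grass. Recomputing Migration per unit gives 4, 10, 9, 10, 5; average 7.6.
Observing Births=5 restricts to units where Births's equation naturally yields 5: Grass ∈ {5, 0}. In that subpopulation Migration = 10, 5, mean 7.5.
Difference = 7.6 − 7.5 = 0.1.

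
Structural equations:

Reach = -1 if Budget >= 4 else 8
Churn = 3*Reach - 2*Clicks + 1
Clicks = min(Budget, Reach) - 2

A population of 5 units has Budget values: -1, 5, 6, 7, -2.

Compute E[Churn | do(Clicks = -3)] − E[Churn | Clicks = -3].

4.05

Every unit gets Clicks=-3 under the intervention. Churn values become 31, 4, 4, 4, 31; E[Churn|do(Clicks=-3)] = 14.8.
Observing Clicks=-3 restricts to units where Clicks's equation naturally yields -3: Budget ∈ {-1, 5, 6, 7}. In that subpopulation Churn = 31, 4, 4, 4, mean 10.75.
Difference = 14.8 − 10.75 = 4.05.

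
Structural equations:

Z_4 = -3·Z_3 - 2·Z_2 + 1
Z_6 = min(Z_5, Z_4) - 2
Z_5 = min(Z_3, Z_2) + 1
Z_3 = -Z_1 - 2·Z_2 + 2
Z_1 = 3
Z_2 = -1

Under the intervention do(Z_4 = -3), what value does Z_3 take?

1

Under do(Z_4=-3), the mechanism Z_4 = -3·Z_3 - 2·Z_2 + 1 is discarded; Z_4 is fixed at -3.
Since Z_3 is not a descendant of the intervened variable, it is unaffected.
Z_3 = -Z_1 - 2·Z_2 + 2  [with Z_1=3, Z_2=-1]  = 1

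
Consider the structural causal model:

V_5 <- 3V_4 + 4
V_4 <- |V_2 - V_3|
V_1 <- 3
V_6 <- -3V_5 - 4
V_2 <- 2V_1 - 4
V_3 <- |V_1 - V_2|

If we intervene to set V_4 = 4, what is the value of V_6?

-52

Under do(V_4=4), the mechanism V_4 <- |V_2 - V_3| is discarded; V_4 is fixed at 4.
V_5 = 3V_4 + 4  [with V_4=4]  = 16
V_6 = -3V_5 - 4  [with V_5=16]  = -52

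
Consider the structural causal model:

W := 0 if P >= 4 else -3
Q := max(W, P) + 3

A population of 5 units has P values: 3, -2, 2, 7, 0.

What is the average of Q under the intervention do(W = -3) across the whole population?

5

do(W=-3) breaks W's dependence on P. With W=-3 fixed, Q across the units is 6, 1, 5, 10, 3, mean 5.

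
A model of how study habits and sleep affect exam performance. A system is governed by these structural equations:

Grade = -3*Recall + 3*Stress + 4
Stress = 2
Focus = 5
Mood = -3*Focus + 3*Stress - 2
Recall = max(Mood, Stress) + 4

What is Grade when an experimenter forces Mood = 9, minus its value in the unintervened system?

-21

do(Mood=9) replaces the equation Mood = -3*Focus + 3*Stress - 2 with the constant Mood = 9.
Recall = max(Mood, Stress) + 4  [with Mood=9, Stress=2]  = 13
Grade = -3*Recall + 3*Stress + 4  [with Recall=13, Stress=2]  = -29
Without intervention: Mood = -3*Focus + 3*Stress - 2  [with Focus=5, Stress=2]  = -11; Recall = max(Mood, Stress) + 4  [with Mood=-11, Stress=2]  = 6; Grade = -3*Recall + 3*Stress + 4  [with Recall=6, Stress=2]  = -8.
Change = -29 − (-8) = -21.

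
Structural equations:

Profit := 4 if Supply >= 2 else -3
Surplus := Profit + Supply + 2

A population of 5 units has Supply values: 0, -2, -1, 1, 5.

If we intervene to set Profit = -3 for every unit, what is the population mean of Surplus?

-0.4

Every unit gets Profit=-3 under the intervention. Surplus values become -1, -3, -2, 0, 4; E[Surplus|do(Profit=-3)] = -0.4.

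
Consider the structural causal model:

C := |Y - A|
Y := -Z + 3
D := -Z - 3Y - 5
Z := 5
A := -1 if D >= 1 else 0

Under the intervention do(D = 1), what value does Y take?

Under do(D=1), the mechanism D := -Z - 3Y - 5 is discarded; D is fixed at 1.
Since Y is not a descendant of the intervened variable, it is unaffected.
Y = -Z + 3  [with Z=5]  = -2

-2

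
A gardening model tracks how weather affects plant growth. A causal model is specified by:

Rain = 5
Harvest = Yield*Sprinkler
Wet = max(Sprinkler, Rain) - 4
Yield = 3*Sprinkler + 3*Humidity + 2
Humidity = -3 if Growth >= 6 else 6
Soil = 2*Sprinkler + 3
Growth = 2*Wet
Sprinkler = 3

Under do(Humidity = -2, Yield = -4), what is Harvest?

The joint intervention fixes Humidity = -2, Yield = -4, removing each variable's own equation.
Harvest = Yield*Sprinkler  [with Yield=-4, Sprinkler=3]  = -12

-12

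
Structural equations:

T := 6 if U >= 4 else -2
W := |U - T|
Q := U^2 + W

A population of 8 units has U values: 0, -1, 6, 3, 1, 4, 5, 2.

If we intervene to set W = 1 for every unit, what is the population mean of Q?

Under do(W=1), W's equation is replaced by W=1 for every unit. Per-unit Q: 1, 2, 37, 10, 2, 17, 26, 5. Mean = 12.5.

12.5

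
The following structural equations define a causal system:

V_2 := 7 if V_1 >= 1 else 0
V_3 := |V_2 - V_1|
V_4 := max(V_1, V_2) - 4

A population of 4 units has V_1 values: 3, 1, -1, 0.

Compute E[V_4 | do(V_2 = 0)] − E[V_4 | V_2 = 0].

Under do(V_2=0), V_2's equation is replaced by V_2=0 for every unit. Per-unit V_4: -1, -3, -4, -4. Mean = -3.
Observing V_2=0 restricts to units where V_2's equation naturally yields 0: V_1 ∈ {-1, 0}. In that subpopulation V_4 = -4, -4, mean -4.
Difference = -3 − (-4) = 1.

1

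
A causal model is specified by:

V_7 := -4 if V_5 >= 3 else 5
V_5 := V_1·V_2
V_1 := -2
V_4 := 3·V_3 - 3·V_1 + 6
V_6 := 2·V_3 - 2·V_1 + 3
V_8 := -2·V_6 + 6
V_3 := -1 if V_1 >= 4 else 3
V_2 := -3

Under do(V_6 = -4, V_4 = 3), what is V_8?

Under do(V_6 = -4, V_4 = 3), each intervened variable's structural equation is replaced by its fixed value.
V_8 = -2·V_6 + 6  [with V_6=-4]  = 14

14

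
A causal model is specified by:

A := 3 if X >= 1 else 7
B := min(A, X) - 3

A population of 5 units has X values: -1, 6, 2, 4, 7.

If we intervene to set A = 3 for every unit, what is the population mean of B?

The intervention sets A=3 in all 5 units regardless of X. Recomputing B per unit gives -4, 0, -1, 0, 0; average -1.

-1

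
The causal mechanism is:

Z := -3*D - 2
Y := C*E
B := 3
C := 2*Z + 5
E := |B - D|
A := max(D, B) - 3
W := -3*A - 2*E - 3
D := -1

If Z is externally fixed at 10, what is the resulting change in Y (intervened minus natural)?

The intervention breaks the incoming arrows to Z: Z := -3*D - 2 no longer applies, and Z = 10.
E = |B - D|  [with B=3, D=-1]  = 4
C = 2*Z + 5  [with Z=10]  = 25
Y = C*E  [with C=25, E=4]  = 100
Without intervention: E = |B - D|  [with B=3, D=-1]  = 4; Z = -3*D - 2  [with D=-1]  = 1; C = 2*Z + 5  [with Z=1]  = 7; Y = C*E  [with C=7, E=4]  = 28.
Change = 100 − 28 = 72.

72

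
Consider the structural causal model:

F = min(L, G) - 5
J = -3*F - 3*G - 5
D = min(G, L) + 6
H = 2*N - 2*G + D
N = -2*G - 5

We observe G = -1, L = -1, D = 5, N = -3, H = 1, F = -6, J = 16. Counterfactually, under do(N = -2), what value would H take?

3

Intervening sets N = -2 and removes its equation (N = -2*G - 5).
D = min(G, L) + 6  [with G=-1, L=-1]  = 5
H = 2*N - 2*G + D  [with N=-2, G=-1, D=5]  = 3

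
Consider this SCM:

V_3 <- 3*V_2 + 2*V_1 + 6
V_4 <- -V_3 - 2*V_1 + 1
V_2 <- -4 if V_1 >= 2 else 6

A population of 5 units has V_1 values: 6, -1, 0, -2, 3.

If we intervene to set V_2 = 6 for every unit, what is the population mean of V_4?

-27.8

do(V_2=6) breaks V_2's dependence on V_1. With V_2=6 fixed, V_4 across the units is -47, -19, -23, -15, -35, mean -27.8.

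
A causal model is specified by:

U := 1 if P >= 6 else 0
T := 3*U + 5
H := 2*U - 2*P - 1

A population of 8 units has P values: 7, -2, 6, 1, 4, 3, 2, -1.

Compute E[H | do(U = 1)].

Under do(U=1), U's equation is replaced by U=1 for every unit. Per-unit H: -13, 5, -11, -1, -7, -5, -3, 3. Mean = -4.

-4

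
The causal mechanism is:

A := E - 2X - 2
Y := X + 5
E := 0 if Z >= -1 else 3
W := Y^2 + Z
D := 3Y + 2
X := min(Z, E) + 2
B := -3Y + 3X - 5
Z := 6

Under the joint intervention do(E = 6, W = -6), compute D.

41

Setting E = 6, W = -6 by intervention discards those variables' equations.
X = min(Z, E) + 2  [with Z=6, E=6]  = 8
Y = X + 5  [with X=8]  = 13
D = 3Y + 2  [with Y=13]  = 41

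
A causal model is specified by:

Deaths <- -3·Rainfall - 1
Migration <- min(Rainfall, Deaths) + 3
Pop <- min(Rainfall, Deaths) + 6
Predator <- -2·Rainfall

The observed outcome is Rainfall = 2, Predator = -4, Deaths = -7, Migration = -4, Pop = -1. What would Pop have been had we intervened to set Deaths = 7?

do(Deaths=7) replaces the equation Deaths <- -3·Rainfall - 1 with the constant Deaths = 7.
Pop = min(Rainfall, Deaths) + 6  [with Rainfall=2, Deaths=7]  = 8

8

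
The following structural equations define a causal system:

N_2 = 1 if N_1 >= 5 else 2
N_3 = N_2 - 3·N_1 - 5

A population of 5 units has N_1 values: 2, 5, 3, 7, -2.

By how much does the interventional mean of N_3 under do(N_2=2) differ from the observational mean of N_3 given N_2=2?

do(N_2=2) breaks N_2's dependence on N_1. With N_2=2 fixed, N_3 across the units is -9, -18, -12, -24, 3, mean -12.
Observing N_2=2 restricts to units where N_2's equation naturally yields 2: N_1 ∈ {2, 3, -2}. In that subpopulation N_3 = -9, -12, 3, mean -6.
Difference = -12 − (-6) = -6.

-6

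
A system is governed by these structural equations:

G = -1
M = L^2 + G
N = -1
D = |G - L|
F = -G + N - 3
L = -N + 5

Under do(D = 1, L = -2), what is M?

Setting D = 1, L = -2 by intervention discards those variables' equations.
M = L^2 + G  [with L=-2, G=-1]  = 3

3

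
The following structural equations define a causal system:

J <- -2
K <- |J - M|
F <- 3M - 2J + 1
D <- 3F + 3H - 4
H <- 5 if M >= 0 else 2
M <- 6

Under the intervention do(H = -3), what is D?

56

The intervention breaks the incoming arrows to H: H <- 5 if M >= 0 else 2 no longer applies, and H = -3.
F = 3M - 2J + 1  [with M=6, J=-2]  = 23
D = 3F + 3H - 4  [with F=23, H=-3]  = 56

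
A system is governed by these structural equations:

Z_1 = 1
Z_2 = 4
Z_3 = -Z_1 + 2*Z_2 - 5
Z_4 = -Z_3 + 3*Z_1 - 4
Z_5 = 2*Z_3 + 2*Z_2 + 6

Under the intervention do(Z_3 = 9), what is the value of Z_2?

Under do(Z_3=9), the mechanism Z_3 = -Z_1 + 2*Z_2 - 5 is discarded; Z_3 is fixed at 9.
Since Z_2 is not a descendant of the intervened variable, it is unaffected.

4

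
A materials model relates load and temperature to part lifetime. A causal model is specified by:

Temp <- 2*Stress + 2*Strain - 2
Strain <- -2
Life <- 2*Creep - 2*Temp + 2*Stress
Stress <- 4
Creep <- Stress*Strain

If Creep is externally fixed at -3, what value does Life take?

Intervening sets Creep = -3 and removes its equation (Creep <- Stress*Strain).
Temp = 2*Stress + 2*Strain - 2  [with Stress=4, Strain=-2]  = 2
Life = 2*Creep - 2*Temp + 2*Stress  [with Creep=-3, Temp=2, Stress=4]  = -2

-2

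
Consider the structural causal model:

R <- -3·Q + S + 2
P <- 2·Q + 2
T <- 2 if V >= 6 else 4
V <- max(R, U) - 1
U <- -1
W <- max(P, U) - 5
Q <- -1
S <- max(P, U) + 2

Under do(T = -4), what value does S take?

The intervention breaks the incoming arrows to T: T <- 2 if V >= 6 else 4 no longer applies, and T = -4.
Since S is not a descendant of the intervened variable, it is unaffected.
P = 2·Q + 2  [with Q=-1]  = 0
S = max(P, U) + 2  [with P=0, U=-1]  = 2

2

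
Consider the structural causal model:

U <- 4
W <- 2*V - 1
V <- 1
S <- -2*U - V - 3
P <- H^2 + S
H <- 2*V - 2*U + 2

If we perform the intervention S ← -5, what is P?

11

Under do(S=-5), the mechanism S <- -2*U - V - 3 is discarded; S is fixed at -5.
H = 2*V - 2*U + 2  [with V=1, U=4]  = -4
P = H^2 + S  [with H=-4, S=-5]  = 11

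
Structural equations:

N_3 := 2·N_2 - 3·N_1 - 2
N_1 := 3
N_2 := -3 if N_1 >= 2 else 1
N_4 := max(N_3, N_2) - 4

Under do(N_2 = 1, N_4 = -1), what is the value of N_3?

-9

The joint intervention fixes N_2 = 1, N_4 = -1, removing each variable's own equation.
N_3 = 2·N_2 - 3·N_1 - 2  [with N_2=1, N_1=3]  = -9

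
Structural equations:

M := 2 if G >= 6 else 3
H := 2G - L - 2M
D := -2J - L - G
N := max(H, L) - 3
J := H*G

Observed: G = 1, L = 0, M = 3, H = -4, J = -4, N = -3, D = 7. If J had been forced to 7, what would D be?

Under do(J=7), the mechanism J := H*G is discarded; J is fixed at 7.
D = -2J - L - G  [with J=7, L=0, G=1]  = -15

-15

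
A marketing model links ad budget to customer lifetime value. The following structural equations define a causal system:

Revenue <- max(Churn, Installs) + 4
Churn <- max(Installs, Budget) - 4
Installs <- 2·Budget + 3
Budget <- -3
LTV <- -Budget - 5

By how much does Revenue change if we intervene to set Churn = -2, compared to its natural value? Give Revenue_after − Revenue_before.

The intervention breaks the incoming arrows to Churn: Churn <- max(Installs, Budget) - 4 no longer applies, and Churn = -2.
Installs = 2·Budget + 3  [with Budget=-3]  = -3
Revenue = max(Churn, Installs) + 4  [with Churn=-2, Installs=-3]  = 2
Without intervention: Installs = 2·Budget + 3  [with Budget=-3]  = -3; Churn = max(Installs, Budget) - 4  [with Installs=-3, Budget=-3]  = -7; Revenue = max(Churn, Installs) + 4  [with Churn=-7, Installs=-3]  = 1.
Change = 2 − 1 = 1.

1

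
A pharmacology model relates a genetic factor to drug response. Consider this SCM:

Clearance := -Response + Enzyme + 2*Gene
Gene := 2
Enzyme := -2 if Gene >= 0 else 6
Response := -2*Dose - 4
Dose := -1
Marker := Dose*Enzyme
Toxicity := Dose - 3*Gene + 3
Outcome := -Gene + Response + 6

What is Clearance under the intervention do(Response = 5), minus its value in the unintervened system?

Under do(Response=5), the mechanism Response := -2*Dose - 4 is discarded; Response is fixed at 5.
Enzyme = -2 if Gene >= 0 else 6  [with Gene=2]  = -2
Clearance = -Response + Enzyme + 2*Gene  [with Response=5, Enzyme=-2, Gene=2]  = -3
Without intervention: Enzyme = -2 if Gene >= 0 else 6  [with Gene=2]  = -2; Response = -2*Dose - 4  [with Dose=-1]  = -2; Clearance = -Response + Enzyme + 2*Gene  [with Response=-2, Enzyme=-2, Gene=2]  = 4.
Change = -3 − 4 = -7.

-7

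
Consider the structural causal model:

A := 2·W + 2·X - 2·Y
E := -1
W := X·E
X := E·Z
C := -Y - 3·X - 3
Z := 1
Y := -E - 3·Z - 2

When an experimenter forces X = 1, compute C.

-2

Under do(X=1), the mechanism X := E·Z is discarded; X is fixed at 1.
Y = -E - 3·Z - 2  [with E=-1, Z=1]  = -4
C = -Y - 3·X - 3  [with Y=-4, X=1]  = -2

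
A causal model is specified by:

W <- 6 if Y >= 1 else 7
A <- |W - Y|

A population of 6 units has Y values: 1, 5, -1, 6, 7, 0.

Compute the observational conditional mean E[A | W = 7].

7.5

E[A|W=7] averages over only the 2 units with W=7 (Y = -1, 0): A = 8, 7, mean 7.5.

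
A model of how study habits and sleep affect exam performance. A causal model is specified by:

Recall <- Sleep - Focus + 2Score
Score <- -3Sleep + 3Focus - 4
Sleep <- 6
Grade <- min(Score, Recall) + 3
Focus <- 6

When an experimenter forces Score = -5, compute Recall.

The intervention breaks the incoming arrows to Score: Score <- -3Sleep + 3Focus - 4 no longer applies, and Score = -5.
Recall = Sleep - Focus + 2Score  [with Sleep=6, Focus=6, Score=-5]  = -10

-10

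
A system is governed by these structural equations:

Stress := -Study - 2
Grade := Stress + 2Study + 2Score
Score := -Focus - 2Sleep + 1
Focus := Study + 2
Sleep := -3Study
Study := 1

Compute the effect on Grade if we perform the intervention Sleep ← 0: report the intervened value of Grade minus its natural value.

Under do(Sleep=0), the mechanism Sleep := -3Study is discarded; Sleep is fixed at 0.
Stress = -Study - 2  [with Study=1]  = -3
Focus = Study + 2  [with Study=1]  = 3
Score = -Focus - 2Sleep + 1  [with Focus=3, Sleep=0]  = -2
Grade = Stress + 2Study + 2Score  [with Stress=-3, Study=1, Score=-2]  = -5
Without intervention: Sleep = -3Study  [with Study=1]  = -3; Stress = -Study - 2  [with Study=1]  = -3; Focus = Study + 2  [with Study=1]  = 3; Score = -Focus - 2Sleep + 1  [with Focus=3, Sleep=-3]  = 4; Grade = Stress + 2Study + 2Score  [with Stress=-3, Study=1, Score=4]  = 7.
Change = -5 − 7 = -12.

-12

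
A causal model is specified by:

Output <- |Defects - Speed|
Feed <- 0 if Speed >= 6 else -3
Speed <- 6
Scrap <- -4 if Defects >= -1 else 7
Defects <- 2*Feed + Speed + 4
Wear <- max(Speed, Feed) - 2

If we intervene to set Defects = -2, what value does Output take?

Under do(Defects=-2), the mechanism Defects <- 2*Feed + Speed + 4 is discarded; Defects is fixed at -2.
Output = |Defects - Speed|  [with Defects=-2, Speed=6]  = 8

8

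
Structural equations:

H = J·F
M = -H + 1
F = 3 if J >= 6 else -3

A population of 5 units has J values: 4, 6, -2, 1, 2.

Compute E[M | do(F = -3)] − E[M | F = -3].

2.85

Every unit gets F=-3 under the intervention. M values become 13, 19, -5, 4, 7; E[M|do(F=-3)] = 7.6.
E[M|F=-3] averages over only the 4 units with F=-3 (J = 4, -2, 1, 2): M = 13, -5, 4, 7, mean 4.75.
Difference = 7.6 − 4.75 = 2.85.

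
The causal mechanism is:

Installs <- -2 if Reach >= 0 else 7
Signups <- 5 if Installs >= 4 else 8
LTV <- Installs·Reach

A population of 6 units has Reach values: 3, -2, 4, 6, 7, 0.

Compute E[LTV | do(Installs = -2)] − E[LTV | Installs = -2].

2

do(Installs=-2) breaks Installs's dependence on Reach. With Installs=-2 fixed, LTV across the units is -6, 4, -8, -12, -14, 0, mean -6.
Conditioning on Installs=-2 selects the 5 unit(s) with Reach ∈ {3, 4, 6, 7, 0}. Their LTV values: -6, -8, -12, -14, 0. Mean = -8.
Difference = -6 − (-8) = 2.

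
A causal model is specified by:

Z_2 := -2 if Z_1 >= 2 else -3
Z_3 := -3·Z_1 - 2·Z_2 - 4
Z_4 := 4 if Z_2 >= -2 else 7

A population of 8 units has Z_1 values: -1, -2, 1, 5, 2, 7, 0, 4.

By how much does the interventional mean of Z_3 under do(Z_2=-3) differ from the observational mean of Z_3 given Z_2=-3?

do(Z_2=-3) breaks Z_2's dependence on Z_1. With Z_2=-3 fixed, Z_3 across the units is 5, 8, -1, -13, -4, -19, 2, -10, mean -4.
E[Z_3|Z_2=-3] averages over only the 4 units with Z_2=-3 (Z_1 = -1, -2, 1, 0): Z_3 = 5, 8, -1, 2, mean 3.5.
Difference = -4 − 3.5 = -7.5.

-7.5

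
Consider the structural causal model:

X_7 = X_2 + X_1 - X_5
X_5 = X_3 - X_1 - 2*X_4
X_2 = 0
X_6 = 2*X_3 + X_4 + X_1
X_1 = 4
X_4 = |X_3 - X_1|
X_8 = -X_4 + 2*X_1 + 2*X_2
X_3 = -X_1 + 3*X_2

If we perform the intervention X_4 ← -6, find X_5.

4

Intervening sets X_4 = -6 and removes its equation (X_4 = |X_3 - X_1|).
X_3 = -X_1 + 3*X_2  [with X_1=4, X_2=0]  = -4
X_5 = X_3 - X_1 - 2*X_4  [with X_3=-4, X_1=4, X_4=-6]  = 4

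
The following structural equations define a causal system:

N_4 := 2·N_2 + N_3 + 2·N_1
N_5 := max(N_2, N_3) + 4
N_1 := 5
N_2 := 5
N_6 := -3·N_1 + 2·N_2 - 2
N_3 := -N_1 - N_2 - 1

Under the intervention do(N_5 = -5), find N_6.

The intervention breaks the incoming arrows to N_5: N_5 := max(N_2, N_3) + 4 no longer applies, and N_5 = -5.
Since N_6 is not a descendant of the intervened variable, it is unaffected.
N_6 = -3·N_1 + 2·N_2 - 2  [with N_1=5, N_2=5]  = -7

-7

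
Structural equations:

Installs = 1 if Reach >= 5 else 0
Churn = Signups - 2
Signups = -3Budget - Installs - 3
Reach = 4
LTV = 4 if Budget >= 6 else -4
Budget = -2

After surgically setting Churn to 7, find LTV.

-4

The intervention breaks the incoming arrows to Churn: Churn = Signups - 2 no longer applies, and Churn = 7.
Since LTV is not a descendant of the intervened variable, it is unaffected.
LTV = 4 if Budget >= 6 else -4  [with Budget=-2]  = -4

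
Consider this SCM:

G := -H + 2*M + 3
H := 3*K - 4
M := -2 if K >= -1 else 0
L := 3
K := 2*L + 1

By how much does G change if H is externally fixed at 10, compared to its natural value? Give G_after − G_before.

Intervening sets H = 10 and removes its equation (H := 3*K - 4).
K = 2*L + 1  [with L=3]  = 7
M = -2 if K >= -1 else 0  [with K=7]  = -2
G = -H + 2*M + 3  [with H=10, M=-2]  = -11
Without intervention: K = 2*L + 1  [with L=3]  = 7; M = -2 if K >= -1 else 0  [with K=7]  = -2; H = 3*K - 4  [with K=7]  = 17; G = -H + 2*M + 3  [with H=17, M=-2]  = -18.
Change = -11 − (-18) = 7.

7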